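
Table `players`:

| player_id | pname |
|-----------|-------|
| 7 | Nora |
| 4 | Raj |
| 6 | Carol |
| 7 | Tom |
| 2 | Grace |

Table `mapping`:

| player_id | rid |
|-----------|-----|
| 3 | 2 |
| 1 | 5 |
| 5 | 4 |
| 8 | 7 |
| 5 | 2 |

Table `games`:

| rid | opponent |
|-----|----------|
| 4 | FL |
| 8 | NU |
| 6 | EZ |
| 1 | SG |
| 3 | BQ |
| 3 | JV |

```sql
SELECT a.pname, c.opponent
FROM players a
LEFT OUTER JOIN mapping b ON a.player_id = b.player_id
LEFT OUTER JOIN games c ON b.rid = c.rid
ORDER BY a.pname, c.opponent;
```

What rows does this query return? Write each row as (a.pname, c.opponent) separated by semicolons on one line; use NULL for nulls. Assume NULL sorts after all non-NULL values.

Joins associate left-to-right: players LEFT JOIN mapping on player_id gives 5 intermediate row(s).
Then LEFT JOIN `games c` on rid: each of those 5 rows is kept; rows whose b.rid has no match in c get NULL for c's columns.

(Carol, NULL); (Grace, NULL); (Nora, NULL); (Raj, NULL); (Tom, NULL)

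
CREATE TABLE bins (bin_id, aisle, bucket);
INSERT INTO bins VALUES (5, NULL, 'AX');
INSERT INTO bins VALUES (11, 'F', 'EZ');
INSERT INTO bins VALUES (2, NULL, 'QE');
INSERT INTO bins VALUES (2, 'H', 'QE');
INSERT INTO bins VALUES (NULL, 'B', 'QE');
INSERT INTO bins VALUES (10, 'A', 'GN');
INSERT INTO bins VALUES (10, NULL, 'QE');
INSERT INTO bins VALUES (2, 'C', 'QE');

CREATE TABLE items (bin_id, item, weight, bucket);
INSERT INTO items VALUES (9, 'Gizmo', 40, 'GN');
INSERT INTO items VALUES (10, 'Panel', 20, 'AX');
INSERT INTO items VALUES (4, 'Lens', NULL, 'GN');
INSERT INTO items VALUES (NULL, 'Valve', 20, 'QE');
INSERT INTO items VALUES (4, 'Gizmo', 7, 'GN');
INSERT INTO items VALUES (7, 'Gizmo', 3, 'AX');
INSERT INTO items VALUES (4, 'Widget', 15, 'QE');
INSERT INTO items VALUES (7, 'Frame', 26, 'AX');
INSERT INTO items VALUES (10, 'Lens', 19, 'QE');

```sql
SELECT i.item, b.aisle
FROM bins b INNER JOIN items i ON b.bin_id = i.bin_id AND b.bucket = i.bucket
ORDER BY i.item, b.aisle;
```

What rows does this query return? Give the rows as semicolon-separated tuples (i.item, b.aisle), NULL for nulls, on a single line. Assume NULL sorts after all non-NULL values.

(Lens, NULL)

INNER JOIN keeps only pairs where the ON condition holds.
Matching on b.bin_id = i.bin_id AND b.bucket = i.bucket. A NULL in a compared column never satisfies the condition.
- bin_id=5, bucket=AX: no matching i row, dropped.
- bin_id=11, bucket=EZ: no matching i row, dropped.
- bin_id=2, bucket=QE: no matching i row, dropped.
- bin_id=2, bucket=QE: no matching i row, dropped.
- bin_id=NULL, bucket=QE: no matching i row, dropped.
- bin_id=10, bucket=GN: no matching i row, dropped.
- bin_id=10, bucket=QE: 1 matching i row(s), so 1 row(s) emitted.
- bin_id=2, bucket=QE: no matching i row, dropped.
After projecting and ordering:
i.item | b.aisle
Lens | NULL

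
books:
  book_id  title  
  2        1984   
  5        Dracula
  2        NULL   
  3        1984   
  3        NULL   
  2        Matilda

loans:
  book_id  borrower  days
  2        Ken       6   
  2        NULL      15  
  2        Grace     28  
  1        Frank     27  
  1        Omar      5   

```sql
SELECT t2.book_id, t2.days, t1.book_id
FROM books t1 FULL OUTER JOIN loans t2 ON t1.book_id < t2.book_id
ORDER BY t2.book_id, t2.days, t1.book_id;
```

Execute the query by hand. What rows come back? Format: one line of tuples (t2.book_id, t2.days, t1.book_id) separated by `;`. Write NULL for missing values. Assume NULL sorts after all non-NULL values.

(1, 5, NULL); (1, 27, NULL); (2, 6, NULL); (2, 15, NULL); (2, 28, NULL); (NULL, NULL, 2); (NULL, NULL, 2); (NULL, NULL, 2); (NULL, NULL, 3); (NULL, NULL, 3); (NULL, NULL, 5)

FULL OUTER JOIN keeps every row from both sides; unmatched rows get NULL for the other side's columns.
Matching on t1.book_id < t2.book_id.
- book_id=2: no t2 row matches, row kept with t2 columns NULL.
- book_id=5: no t2 row matches, row kept with t2 columns NULL.
- book_id=2: no t2 row matches, row kept with t2 columns NULL.
- book_id=3: no t2 row matches, row kept with t2 columns NULL.
- book_id=3: no t2 row matches, row kept with t2 columns NULL.
- book_id=2: no t2 row matches, row kept with t2 columns NULL.
- 5 t2 row(s) had no t1 match → kept, t1 columns NULL.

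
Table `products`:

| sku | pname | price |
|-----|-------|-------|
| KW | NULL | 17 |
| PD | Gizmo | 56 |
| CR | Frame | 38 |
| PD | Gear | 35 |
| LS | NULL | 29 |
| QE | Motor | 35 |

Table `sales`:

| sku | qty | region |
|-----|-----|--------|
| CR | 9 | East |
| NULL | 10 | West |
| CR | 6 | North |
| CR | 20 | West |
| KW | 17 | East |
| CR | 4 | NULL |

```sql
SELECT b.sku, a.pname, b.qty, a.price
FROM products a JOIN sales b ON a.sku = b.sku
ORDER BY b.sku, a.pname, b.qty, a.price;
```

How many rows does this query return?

5

INNER JOIN keeps only pairs where the ON condition holds.
Matching on a.sku = b.sku. A NULL in a compared column never satisfies the condition.
- sku=KW: 1 matching b row(s), so 1 row(s) emitted.
- sku=PD: no matching b row, dropped.
- sku=CR: 4 matching b row(s), so 4 row(s) emitted.
- sku=PD: no matching b row, dropped.
- sku=LS: no matching b row, dropped.
- sku=QE: no matching b row, dropped.
Total: 5 rows.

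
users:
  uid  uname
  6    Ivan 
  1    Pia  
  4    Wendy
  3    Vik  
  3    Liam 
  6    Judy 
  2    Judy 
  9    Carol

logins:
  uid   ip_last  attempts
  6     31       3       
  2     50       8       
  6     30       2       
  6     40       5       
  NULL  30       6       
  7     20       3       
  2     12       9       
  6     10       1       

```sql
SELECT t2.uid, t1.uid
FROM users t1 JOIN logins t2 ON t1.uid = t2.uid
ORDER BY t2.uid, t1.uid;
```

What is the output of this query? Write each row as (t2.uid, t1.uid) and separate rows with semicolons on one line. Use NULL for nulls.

(2, 2); (2, 2); (6, 6); (6, 6); (6, 6); (6, 6); (6, 6); (6, 6); (6, 6); (6, 6)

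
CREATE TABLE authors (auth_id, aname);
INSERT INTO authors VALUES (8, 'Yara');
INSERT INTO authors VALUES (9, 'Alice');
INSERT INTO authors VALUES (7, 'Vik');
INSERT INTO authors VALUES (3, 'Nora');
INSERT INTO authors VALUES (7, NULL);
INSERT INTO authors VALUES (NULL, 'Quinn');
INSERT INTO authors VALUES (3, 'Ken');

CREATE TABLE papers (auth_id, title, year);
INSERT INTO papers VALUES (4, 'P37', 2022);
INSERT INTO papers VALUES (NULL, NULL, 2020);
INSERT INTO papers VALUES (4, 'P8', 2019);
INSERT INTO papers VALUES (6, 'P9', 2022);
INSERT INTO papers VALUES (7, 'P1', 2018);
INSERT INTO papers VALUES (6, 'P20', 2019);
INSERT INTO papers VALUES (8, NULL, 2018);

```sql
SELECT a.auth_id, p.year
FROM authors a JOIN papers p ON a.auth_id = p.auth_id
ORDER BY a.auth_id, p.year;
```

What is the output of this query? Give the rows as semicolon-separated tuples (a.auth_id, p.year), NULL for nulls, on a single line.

INNER JOIN keeps only pairs where the ON condition holds.
Matching on a.auth_id = p.auth_id. A NULL in a compared column never satisfies the condition.
- auth_id=8: 1 matching p row(s), so 1 row(s) emitted.
- auth_id=9: no matching p row, dropped.
- auth_id=7: 1 matching p row(s), so 1 row(s) emitted.
- auth_id=3: no matching p row, dropped.
- auth_id=7: 1 matching p row(s), so 1 row(s) emitted.
- auth_id=NULL: no matching p row, dropped.
- auth_id=3: no matching p row, dropped.
After projecting and ordering:
a.auth_id | p.year
7 | 2018
7 | 2018
8 | 2018

(7, 2018); (7, 2018); (8, 2018)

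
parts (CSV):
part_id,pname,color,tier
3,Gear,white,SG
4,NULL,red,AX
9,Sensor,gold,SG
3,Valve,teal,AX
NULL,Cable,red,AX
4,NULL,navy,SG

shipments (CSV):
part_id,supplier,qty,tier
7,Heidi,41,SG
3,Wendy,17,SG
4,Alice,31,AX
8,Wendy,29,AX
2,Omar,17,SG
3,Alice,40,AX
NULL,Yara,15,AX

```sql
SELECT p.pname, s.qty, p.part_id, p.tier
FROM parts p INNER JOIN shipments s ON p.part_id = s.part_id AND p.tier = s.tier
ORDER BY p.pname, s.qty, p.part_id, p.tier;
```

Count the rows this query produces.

3

INNER JOIN keeps only pairs where the ON condition holds.
Matching on p.part_id = s.part_id AND p.tier = s.tier. A NULL in a compared column never satisfies the condition.
- part_id=3, tier=SG: 1 matching s row(s), so 1 row(s) emitted.
- part_id=4, tier=AX: 1 matching s row(s), so 1 row(s) emitted.
- part_id=9, tier=SG: no matching s row, dropped.
- part_id=3, tier=AX: 1 matching s row(s), so 1 row(s) emitted.
- part_id=NULL, tier=AX: no matching s row, dropped.
- part_id=4, tier=SG: no matching s row, dropped.
Total: 3 rows.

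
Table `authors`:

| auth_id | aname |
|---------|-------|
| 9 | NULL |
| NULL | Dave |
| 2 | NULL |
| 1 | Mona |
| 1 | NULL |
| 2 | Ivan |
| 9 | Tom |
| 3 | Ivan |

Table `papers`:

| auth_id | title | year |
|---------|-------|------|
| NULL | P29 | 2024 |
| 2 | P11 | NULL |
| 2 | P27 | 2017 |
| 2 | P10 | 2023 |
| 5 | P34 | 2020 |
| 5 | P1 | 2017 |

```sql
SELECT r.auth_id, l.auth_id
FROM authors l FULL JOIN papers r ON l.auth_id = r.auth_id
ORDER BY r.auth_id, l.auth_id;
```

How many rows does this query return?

FULL OUTER JOIN keeps every row from both sides; unmatched rows get NULL for the other side's columns.
Matching on l.auth_id = r.auth_id. A NULL in a compared column never satisfies the condition.
- l row (auth_id=9): no match → kept, r columns NULL.
- l row (auth_id=NULL): no match → kept, r columns NULL.
- l row (auth_id=2): matches 3 r row(s) → 3 output row(s).
- l row (auth_id=1): no match → kept, r columns NULL.
- l row (auth_id=1): no match → kept, r columns NULL.
- l row (auth_id=2): matches 3 r row(s) → 3 output row(s).
- l row (auth_id=9): no match → kept, r columns NULL.
- l row (auth_id=3): no match → kept, r columns NULL.
- 3 r row(s) had no l match → kept, l columns NULL.
Total: 6 matched + 9 padded = 15 rows.

15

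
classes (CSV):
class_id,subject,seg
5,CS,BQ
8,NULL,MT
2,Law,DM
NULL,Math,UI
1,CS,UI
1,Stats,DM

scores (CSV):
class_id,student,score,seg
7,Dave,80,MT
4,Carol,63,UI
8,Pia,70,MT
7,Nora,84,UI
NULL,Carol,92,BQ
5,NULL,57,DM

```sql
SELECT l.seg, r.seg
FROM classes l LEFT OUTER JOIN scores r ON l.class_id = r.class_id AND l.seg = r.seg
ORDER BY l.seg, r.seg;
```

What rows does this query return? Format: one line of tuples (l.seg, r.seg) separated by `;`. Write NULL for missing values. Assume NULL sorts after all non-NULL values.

(BQ, NULL); (DM, NULL); (DM, NULL); (MT, MT); (UI, NULL); (UI, NULL)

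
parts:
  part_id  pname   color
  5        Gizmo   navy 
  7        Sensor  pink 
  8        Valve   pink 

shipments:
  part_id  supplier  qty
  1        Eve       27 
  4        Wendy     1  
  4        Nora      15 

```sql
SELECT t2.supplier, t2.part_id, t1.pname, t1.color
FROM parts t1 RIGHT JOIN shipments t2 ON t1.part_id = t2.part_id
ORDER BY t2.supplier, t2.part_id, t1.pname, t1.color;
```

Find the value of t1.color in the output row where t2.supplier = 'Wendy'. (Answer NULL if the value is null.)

RIGHT JOIN keeps every row from `shipments`; unmatched rows get NULL for `parts`'s columns.
Matching on t1.part_id = t2.part_id.
- t1 row (part_id=5): no match.
- t1 row (part_id=7): no match.
- t1 row (part_id=8): no match.
- plus 3 unmatched t2 row(s), each kept with NULL t1 columns.

NULL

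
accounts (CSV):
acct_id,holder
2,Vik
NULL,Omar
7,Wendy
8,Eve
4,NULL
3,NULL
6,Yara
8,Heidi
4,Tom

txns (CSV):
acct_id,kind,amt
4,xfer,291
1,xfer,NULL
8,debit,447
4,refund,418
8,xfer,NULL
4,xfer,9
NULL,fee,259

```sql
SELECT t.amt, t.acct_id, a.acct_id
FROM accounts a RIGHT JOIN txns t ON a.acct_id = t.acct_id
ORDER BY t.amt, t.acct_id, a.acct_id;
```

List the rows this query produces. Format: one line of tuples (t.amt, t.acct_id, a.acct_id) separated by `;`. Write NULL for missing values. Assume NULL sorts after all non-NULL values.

(9, 4, 4); (9, 4, 4); (259, NULL, NULL); (291, 4, 4); (291, 4, 4); (418, 4, 4); (418, 4, 4); (447, 8, 8); (447, 8, 8); (NULL, 1, NULL); (NULL, 8, 8); (NULL, 8, 8)

RIGHT JOIN keeps every row from `txns`; unmatched rows get NULL for `accounts`'s columns.
Matching on a.acct_id = t.acct_id. A NULL in a compared column never satisfies the condition.
Matched pairs: 10; unmatched t rows kept: 2.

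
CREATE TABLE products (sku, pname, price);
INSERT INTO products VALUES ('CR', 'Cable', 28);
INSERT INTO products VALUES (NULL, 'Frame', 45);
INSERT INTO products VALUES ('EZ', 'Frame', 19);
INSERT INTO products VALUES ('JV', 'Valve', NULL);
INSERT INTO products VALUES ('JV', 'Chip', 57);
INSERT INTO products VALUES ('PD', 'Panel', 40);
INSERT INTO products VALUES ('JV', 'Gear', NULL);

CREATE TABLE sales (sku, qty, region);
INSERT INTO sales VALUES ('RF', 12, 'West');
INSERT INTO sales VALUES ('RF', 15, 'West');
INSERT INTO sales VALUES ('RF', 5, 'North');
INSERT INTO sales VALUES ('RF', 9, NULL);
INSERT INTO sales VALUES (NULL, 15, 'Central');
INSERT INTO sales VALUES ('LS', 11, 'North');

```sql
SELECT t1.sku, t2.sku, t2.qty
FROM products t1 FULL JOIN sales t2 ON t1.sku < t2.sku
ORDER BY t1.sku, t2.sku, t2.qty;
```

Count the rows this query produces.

31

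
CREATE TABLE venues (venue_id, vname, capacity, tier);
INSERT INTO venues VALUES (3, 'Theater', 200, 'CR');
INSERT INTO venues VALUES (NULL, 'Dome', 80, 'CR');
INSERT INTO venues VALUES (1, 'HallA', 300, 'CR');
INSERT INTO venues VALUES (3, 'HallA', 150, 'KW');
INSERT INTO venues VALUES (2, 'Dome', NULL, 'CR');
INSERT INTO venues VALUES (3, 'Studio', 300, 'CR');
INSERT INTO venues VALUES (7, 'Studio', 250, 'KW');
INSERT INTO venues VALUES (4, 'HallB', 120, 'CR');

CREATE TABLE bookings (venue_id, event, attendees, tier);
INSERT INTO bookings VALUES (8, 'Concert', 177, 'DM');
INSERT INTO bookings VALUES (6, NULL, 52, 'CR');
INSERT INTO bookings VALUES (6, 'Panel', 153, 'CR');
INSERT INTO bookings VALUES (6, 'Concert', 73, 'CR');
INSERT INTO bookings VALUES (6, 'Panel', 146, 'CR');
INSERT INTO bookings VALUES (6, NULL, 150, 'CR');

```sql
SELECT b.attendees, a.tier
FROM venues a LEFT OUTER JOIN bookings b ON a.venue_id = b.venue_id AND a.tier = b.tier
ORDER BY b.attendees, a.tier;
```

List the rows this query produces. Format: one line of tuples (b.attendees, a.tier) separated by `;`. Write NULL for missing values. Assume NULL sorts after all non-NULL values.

(NULL, CR); (NULL, CR); (NULL, CR); (NULL, CR); (NULL, CR); (NULL, CR); (NULL, KW); (NULL, KW)

LEFT JOIN keeps every row from `venues`; unmatched rows get NULL for `bookings`'s columns.
Matching on a.venue_id = b.venue_id AND a.tier = b.tier. A NULL in a compared column never satisfies the condition.
- a row (venue_id=3, tier=CR): no match → kept, b columns NULL.
- a row (venue_id=NULL, tier=CR): no match → kept, b columns NULL.
- a row (venue_id=1, tier=CR): no match → kept, b columns NULL.
- a row (venue_id=3, tier=KW): no match → kept, b columns NULL.
- a row (venue_id=2, tier=CR): no match → kept, b columns NULL.
- a row (venue_id=3, tier=CR): no match → kept, b columns NULL.
- a row (venue_id=7, tier=KW): no match → kept, b columns NULL.
- a row (venue_id=4, tier=CR): no match → kept, b columns NULL.
After projecting and ordering:
b.attendees | a.tier
NULL | CR
NULL | CR
NULL | CR
NULL | CR
NULL | CR
NULL | CR
NULL | KW
NULL | KW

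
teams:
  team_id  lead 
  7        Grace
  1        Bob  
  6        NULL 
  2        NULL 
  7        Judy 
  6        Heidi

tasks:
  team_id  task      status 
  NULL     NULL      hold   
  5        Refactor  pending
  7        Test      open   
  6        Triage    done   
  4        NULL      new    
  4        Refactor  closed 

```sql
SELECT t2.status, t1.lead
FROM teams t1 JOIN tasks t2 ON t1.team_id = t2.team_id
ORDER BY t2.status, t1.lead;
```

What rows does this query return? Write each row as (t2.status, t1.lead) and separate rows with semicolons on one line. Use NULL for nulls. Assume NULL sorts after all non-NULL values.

INNER JOIN keeps only pairs where the ON condition holds.
Matching on t1.team_id = t2.team_id. A NULL in a compared column never satisfies the condition.
- t1 row (team_id=7): matches 1 t2 row(s) → 1 output row(s).
- t1 row (team_id=1): no match → dropped.
- t1 row (team_id=6): matches 1 t2 row(s) → 1 output row(s).
- t1 row (team_id=2): no match → dropped.
- t1 row (team_id=7): matches 1 t2 row(s) → 1 output row(s).
- t1 row (team_id=6): matches 1 t2 row(s) → 1 output row(s).
After projecting and ordering:
t2.status | t1.lead
done | Heidi
done | NULL
open | Grace
open | Judy

(done, Heidi); (done, NULL); (open, Grace); (open, Judy)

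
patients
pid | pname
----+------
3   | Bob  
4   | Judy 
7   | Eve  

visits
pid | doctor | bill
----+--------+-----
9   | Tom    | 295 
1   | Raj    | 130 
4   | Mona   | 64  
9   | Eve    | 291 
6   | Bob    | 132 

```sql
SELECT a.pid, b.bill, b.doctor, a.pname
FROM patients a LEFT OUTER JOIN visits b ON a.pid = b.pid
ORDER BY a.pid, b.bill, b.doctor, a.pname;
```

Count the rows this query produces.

3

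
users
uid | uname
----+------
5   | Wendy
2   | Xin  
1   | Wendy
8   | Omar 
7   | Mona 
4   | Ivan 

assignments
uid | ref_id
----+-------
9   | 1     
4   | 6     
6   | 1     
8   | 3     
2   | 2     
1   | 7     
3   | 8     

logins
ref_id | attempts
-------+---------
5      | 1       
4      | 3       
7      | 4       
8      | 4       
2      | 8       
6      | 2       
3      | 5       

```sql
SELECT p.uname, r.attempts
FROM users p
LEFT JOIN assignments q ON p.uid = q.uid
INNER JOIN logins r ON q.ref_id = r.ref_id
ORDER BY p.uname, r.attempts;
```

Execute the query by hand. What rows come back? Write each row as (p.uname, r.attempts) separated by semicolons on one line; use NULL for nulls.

Step 1 — p LEFT JOIN q on uid → 6 row(s).
Then INNER JOIN `logins r` on ref_id: keep only rows whose q.ref_id appears in r.

(Ivan, 2); (Omar, 5); (Wendy, 4); (Xin, 8)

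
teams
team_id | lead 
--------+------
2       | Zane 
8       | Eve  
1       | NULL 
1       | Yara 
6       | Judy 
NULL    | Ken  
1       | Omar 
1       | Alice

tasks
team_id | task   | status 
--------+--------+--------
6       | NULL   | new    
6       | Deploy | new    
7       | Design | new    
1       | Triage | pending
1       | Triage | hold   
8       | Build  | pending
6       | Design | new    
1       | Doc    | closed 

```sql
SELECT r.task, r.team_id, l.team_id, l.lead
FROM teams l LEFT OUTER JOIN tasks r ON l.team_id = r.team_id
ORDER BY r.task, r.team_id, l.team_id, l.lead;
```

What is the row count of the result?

18

LEFT JOIN keeps every row from `teams`; unmatched rows get NULL for `tasks`'s columns.
Matching on l.team_id = r.team_id. A NULL in a compared column never satisfies the condition.
Matched pairs: 16; unmatched l rows kept: 2.
Total: 16 matched + 2 padded = 18 rows.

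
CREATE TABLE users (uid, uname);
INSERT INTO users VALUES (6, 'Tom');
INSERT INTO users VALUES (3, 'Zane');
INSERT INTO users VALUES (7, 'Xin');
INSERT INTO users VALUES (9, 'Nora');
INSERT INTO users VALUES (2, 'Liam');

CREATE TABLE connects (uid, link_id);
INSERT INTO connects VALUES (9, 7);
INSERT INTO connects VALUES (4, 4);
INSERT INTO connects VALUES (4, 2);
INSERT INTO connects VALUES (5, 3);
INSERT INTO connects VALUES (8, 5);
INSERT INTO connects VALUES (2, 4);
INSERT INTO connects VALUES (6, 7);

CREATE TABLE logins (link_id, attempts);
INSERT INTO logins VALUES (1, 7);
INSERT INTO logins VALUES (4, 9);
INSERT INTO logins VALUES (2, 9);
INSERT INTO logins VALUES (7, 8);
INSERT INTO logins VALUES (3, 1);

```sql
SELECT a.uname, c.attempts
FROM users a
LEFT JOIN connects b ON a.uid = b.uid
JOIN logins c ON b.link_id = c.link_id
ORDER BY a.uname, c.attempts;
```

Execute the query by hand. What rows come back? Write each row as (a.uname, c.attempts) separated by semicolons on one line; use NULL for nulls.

Joins associate left-to-right: users LEFT JOIN connects on uid gives 5 intermediate row(s).
Then INNER JOIN `logins c` on link_id: keep only rows whose b.link_id appears in c.

(Liam, 9); (Nora, 8); (Tom, 8)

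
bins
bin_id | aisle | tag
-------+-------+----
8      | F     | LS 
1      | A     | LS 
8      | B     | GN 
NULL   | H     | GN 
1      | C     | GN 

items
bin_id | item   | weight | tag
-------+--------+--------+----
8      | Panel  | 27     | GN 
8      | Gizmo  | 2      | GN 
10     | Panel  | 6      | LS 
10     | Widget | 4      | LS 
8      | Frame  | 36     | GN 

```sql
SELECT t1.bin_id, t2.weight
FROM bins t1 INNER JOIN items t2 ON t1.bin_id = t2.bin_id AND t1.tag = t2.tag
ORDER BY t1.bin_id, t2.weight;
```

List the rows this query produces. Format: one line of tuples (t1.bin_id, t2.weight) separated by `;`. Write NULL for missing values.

(8, 2); (8, 27); (8, 36)

INNER JOIN keeps only pairs where the ON condition holds.
Matching on t1.bin_id = t2.bin_id AND t1.tag = t2.tag. A NULL in a compared column never satisfies the condition.
- t1 (bin_id=8, tag=LS) has no partner → excluded.
- t1 (bin_id=1, tag=LS) has no partner → excluded.
- t1 (bin_id=8, tag=GN) pairs with 3 row(s) of t2.
- t1 (bin_id=NULL, tag=GN) has no partner → excluded.
- t1 (bin_id=1, tag=GN) has no partner → excluded.
After projecting and ordering:
t1.bin_id | t2.weight
8 | 2
8 | 27
8 | 36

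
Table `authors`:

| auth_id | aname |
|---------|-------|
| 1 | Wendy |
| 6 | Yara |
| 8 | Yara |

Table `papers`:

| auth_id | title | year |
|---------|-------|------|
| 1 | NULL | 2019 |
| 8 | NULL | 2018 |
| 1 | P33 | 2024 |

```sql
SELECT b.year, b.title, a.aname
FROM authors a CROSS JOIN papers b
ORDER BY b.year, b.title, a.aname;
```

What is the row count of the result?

9

CROSS JOIN pairs every row of `authors` with every row of `papers`: 3 × 3 = 9 rows.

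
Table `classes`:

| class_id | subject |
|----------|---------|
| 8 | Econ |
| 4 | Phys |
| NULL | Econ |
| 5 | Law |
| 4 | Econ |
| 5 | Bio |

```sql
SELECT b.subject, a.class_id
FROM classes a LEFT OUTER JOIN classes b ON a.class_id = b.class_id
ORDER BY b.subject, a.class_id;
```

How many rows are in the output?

LEFT JOIN keeps every row from `classes a`; unmatched rows get NULL for `classes b`'s columns.
Matching on a.class_id = b.class_id. A NULL in a compared column never satisfies the condition.
- a (class_id=8) pairs with 1 row(s) of b.
- a (class_id=4) pairs with 2 row(s) of b.
- a (class_id=NULL) has no partner → padded with NULL.
- a (class_id=5) pairs with 2 row(s) of b.
- a (class_id=4) pairs with 2 row(s) of b.
- a (class_id=5) pairs with 2 row(s) of b.
Total: 9 matched + 1 padded = 10 rows.

10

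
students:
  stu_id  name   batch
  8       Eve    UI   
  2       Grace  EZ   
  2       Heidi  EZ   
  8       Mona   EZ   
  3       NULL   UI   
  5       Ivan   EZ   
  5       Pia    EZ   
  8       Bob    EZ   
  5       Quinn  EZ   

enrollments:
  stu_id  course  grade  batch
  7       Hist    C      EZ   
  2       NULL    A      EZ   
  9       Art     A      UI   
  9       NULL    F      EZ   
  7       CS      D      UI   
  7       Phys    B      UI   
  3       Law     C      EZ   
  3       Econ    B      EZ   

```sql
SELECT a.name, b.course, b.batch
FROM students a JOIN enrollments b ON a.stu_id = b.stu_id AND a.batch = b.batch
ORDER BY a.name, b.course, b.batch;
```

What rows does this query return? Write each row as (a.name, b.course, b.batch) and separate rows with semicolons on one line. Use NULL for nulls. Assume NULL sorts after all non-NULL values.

(Grace, NULL, EZ); (Heidi, NULL, EZ)

INNER JOIN keeps only pairs where the ON condition holds.
Matching on a.stu_id = b.stu_id AND a.batch = b.batch.
Matched pairs: 2.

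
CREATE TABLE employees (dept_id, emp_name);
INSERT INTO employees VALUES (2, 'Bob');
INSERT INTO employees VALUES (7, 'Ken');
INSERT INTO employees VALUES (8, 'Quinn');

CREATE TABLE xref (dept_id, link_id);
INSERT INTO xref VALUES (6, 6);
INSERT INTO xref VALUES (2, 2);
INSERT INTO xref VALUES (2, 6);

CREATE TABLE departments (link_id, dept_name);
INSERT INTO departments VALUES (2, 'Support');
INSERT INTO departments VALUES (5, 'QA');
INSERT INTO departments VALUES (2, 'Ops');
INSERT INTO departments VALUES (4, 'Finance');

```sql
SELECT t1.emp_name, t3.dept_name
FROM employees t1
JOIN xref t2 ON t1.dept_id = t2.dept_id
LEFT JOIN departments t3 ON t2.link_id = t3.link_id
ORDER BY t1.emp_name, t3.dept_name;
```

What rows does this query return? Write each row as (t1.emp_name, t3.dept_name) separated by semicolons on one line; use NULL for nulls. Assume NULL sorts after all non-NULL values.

(Bob, Ops); (Bob, Support); (Bob, NULL)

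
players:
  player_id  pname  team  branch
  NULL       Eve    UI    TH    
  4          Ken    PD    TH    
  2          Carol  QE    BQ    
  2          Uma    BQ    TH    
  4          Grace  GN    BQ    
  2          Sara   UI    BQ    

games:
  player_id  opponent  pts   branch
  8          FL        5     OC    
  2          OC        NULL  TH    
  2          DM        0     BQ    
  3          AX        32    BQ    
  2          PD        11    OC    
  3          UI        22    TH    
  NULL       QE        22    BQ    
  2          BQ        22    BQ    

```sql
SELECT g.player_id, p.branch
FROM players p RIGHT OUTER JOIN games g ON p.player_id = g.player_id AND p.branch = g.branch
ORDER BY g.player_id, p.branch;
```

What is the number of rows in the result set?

RIGHT JOIN keeps every row from `games`; unmatched rows get NULL for `players`'s columns.
Matching on p.player_id = g.player_id AND p.branch = g.branch. A NULL in a compared column never satisfies the condition.
- p[0] player_id=NULL, branch=TH → no match.
- p[1] player_id=4, branch=TH → no match.
- p[2] player_id=2, branch=BQ → 2 match(es) in g → 2 row(s).
- p[3] player_id=2, branch=TH → 1 match(es) in g → 1 row(s).
- p[4] player_id=4, branch=BQ → no match.
- p[5] player_id=2, branch=BQ → 2 match(es) in g → 2 row(s).
- 5 row(s) from g found no p partner → padded with NULL.
Total: 5 matched + 5 padded = 10 rows.

10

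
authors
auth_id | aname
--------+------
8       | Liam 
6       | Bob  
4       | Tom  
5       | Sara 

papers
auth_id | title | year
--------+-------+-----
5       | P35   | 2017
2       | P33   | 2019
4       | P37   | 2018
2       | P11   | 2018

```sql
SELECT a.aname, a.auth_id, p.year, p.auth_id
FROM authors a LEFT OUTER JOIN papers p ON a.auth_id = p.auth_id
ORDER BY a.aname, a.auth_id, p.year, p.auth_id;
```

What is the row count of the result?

4

LEFT JOIN keeps every row from `authors`; unmatched rows get NULL for `papers`'s columns.
Matching on a.auth_id = p.auth_id.
Matched pairs: 2; unmatched a rows kept: 2.
Total: 2 matched + 2 padded = 4 rows.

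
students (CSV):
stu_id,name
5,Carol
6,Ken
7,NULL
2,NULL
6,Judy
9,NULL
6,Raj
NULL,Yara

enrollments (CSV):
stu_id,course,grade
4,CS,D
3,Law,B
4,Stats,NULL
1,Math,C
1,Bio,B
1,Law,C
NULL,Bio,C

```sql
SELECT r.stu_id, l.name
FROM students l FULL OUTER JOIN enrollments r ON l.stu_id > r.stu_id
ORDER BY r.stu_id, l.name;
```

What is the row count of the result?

FULL OUTER JOIN keeps every row from both sides; unmatched rows get NULL for the other side's columns.
Matching on l.stu_id > r.stu_id. A NULL in a compared column never satisfies the condition.
- stu_id=5: 6 matching r row(s), so 6 row(s) emitted.
- stu_id=6: 6 matching r row(s), so 6 row(s) emitted.
- stu_id=7: 6 matching r row(s), so 6 row(s) emitted.
- stu_id=2: 3 matching r row(s), so 3 row(s) emitted.
- stu_id=6: 6 matching r row(s), so 6 row(s) emitted.
- stu_id=9: 6 matching r row(s), so 6 row(s) emitted.
- stu_id=6: 6 matching r row(s), so 6 row(s) emitted.
- stu_id=NULL: no r row matches, row kept with r columns NULL.
- 1 r row(s) had no l match → kept, l columns NULL.
Total: 39 matched + 2 padded = 41 rows.

41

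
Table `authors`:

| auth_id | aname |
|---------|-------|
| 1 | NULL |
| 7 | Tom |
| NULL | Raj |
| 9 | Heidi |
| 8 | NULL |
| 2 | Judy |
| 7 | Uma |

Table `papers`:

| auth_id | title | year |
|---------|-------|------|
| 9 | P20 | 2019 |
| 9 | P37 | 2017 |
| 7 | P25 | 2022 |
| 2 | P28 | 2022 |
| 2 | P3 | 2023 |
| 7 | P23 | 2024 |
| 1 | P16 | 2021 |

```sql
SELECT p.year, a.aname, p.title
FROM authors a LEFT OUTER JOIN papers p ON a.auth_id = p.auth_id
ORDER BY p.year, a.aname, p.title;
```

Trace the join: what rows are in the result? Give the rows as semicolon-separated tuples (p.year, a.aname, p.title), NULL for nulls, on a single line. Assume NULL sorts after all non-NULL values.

LEFT JOIN keeps every row from `authors`; unmatched rows get NULL for `papers`'s columns.
Matching on a.auth_id = p.auth_id. A NULL in a compared column never satisfies the condition.
Matched pairs: 9; unmatched a rows kept: 2.

(2017, Heidi, P37); (2019, Heidi, P20); (2021, NULL, P16); (2022, Judy, P28); (2022, Tom, P25); (2022, Uma, P25); (2023, Judy, P3); (2024, Tom, P23); (2024, Uma, P23); (NULL, Raj, NULL); (NULL, NULL, NULL)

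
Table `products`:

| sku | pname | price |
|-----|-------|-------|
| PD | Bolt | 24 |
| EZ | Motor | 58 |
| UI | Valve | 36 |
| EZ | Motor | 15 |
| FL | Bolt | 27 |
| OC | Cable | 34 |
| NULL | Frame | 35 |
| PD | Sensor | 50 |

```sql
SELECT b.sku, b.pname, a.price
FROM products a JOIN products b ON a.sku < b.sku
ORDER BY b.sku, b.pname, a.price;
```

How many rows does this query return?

19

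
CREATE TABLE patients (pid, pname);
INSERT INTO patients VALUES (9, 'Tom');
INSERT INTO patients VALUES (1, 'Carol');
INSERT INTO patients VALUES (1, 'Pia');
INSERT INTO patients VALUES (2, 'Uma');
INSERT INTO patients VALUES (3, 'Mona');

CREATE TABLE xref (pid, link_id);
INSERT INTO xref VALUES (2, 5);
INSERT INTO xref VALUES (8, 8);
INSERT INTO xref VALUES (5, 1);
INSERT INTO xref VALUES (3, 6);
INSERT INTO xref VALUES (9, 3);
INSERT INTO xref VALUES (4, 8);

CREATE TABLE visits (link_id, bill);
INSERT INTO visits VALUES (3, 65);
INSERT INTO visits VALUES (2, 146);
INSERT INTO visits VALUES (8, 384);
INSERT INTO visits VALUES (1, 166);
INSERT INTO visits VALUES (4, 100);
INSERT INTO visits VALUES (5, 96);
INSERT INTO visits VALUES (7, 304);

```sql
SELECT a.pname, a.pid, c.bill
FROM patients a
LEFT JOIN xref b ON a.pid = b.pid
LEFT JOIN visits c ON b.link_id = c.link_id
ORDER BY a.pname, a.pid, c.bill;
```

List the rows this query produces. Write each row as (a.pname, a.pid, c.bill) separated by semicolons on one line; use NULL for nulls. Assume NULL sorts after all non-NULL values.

Joins associate left-to-right: patients LEFT JOIN xref on pid gives 5 intermediate row(s).
Then LEFT JOIN `visits c` on link_id: each of those 5 rows is kept; rows whose b.link_id has no match in c get NULL for c's columns.

(Carol, 1, NULL); (Mona, 3, NULL); (Pia, 1, NULL); (Tom, 9, 65); (Uma, 2, 96)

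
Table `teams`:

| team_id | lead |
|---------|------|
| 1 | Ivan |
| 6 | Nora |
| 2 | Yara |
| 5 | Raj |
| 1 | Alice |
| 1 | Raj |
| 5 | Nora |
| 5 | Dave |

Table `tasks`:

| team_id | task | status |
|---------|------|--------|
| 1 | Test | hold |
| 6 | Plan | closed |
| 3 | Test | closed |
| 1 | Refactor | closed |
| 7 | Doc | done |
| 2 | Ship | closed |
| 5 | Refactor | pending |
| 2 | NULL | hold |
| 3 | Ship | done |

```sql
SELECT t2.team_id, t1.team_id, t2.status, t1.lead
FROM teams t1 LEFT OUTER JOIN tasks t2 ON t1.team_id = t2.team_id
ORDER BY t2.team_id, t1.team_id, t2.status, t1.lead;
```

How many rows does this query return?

LEFT JOIN keeps every row from `teams`; unmatched rows get NULL for `tasks`'s columns.
Matching on t1.team_id = t2.team_id.
- t1 row (team_id=1): matches 2 t2 row(s) → 2 output row(s).
- t1 row (team_id=6): matches 1 t2 row(s) → 1 output row(s).
- t1 row (team_id=2): matches 2 t2 row(s) → 2 output row(s).
- t1 row (team_id=5): matches 1 t2 row(s) → 1 output row(s).
- t1 row (team_id=1): matches 2 t2 row(s) → 2 output row(s).
- t1 row (team_id=1): matches 2 t2 row(s) → 2 output row(s).
- t1 row (team_id=5): matches 1 t2 row(s) → 1 output row(s).
- t1 row (team_id=5): matches 1 t2 row(s) → 1 output row(s).
Total: 12 rows.

12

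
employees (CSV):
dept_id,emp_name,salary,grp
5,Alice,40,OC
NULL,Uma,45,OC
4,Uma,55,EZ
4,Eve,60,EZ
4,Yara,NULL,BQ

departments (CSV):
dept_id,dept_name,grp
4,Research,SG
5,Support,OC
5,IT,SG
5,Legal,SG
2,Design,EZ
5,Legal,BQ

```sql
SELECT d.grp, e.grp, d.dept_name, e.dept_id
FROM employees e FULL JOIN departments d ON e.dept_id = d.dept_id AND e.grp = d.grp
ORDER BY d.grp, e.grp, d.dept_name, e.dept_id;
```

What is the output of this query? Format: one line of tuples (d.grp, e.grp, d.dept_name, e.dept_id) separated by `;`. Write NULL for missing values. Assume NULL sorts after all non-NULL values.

(BQ, NULL, Legal, NULL); (EZ, NULL, Design, NULL); (OC, OC, Support, 5); (SG, NULL, IT, NULL); (SG, NULL, Legal, NULL); (SG, NULL, Research, NULL); (NULL, BQ, NULL, 4); (NULL, EZ, NULL, 4); (NULL, EZ, NULL, 4); (NULL, OC, NULL, NULL)

FULL OUTER JOIN keeps every row from both sides; unmatched rows get NULL for the other side's columns.
Matching on e.dept_id = d.dept_id AND e.grp = d.grp. A NULL in a compared column never satisfies the condition.
Matched pairs: 1; unmatched e rows kept: 4; unmatched d rows kept: 5.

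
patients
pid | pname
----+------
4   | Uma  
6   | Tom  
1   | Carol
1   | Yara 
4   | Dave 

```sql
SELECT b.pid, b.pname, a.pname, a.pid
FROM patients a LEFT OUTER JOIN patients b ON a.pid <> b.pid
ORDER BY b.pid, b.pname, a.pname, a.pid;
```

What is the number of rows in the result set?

16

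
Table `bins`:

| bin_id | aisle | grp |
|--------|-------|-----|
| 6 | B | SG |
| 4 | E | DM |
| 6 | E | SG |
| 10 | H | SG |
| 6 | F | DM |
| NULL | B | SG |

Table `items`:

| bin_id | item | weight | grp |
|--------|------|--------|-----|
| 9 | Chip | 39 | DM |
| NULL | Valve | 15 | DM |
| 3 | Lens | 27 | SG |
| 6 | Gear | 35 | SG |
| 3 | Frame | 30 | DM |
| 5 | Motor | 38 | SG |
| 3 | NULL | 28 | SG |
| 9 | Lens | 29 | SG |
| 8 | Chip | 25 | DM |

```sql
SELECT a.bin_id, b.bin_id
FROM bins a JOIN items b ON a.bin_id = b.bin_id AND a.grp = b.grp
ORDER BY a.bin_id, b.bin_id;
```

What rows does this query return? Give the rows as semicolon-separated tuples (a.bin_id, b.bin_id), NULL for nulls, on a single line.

(6, 6); (6, 6)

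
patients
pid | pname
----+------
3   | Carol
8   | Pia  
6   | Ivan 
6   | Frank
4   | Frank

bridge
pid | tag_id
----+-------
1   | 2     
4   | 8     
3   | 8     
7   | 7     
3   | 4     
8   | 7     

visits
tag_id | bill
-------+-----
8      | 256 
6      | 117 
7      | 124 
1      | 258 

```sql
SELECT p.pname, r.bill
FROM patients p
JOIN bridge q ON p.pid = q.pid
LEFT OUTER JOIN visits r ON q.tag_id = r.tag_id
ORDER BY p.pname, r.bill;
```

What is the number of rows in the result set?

4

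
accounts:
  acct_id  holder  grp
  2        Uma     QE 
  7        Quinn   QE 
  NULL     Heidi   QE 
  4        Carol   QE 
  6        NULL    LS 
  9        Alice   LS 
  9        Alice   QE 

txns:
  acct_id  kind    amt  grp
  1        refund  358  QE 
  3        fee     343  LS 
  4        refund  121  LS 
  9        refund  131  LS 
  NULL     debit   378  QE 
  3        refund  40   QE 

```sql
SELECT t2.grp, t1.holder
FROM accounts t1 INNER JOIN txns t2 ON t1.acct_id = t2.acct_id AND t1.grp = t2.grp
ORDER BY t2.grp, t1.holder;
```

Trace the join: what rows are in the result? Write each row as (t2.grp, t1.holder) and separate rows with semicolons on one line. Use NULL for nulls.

(LS, Alice)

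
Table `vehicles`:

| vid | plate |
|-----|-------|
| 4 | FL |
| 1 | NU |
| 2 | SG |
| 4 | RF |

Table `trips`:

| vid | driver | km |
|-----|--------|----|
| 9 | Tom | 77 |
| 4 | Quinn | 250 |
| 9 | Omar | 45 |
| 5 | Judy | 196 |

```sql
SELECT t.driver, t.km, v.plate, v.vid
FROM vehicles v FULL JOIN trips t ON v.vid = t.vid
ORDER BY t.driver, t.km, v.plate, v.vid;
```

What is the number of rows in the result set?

7

FULL OUTER JOIN keeps every row from both sides; unmatched rows get NULL for the other side's columns.
Matching on v.vid = t.vid.
- vid=4: 1 matching t row(s), so 1 row(s) emitted.
- vid=1: no t row matches, row kept with t columns NULL.
- vid=2: no t row matches, row kept with t columns NULL.
- vid=4: 1 matching t row(s), so 1 row(s) emitted.
- 3 t row(s) had no v match → kept, v columns NULL.
Total: 2 matched + 5 padded = 7 rows.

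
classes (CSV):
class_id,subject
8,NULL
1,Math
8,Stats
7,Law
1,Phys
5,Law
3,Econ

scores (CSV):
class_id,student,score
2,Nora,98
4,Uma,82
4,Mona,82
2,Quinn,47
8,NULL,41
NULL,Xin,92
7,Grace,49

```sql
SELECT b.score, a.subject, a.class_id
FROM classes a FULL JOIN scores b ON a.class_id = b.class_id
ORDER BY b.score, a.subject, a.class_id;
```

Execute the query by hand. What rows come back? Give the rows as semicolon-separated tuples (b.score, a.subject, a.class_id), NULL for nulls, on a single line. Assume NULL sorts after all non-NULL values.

FULL OUTER JOIN keeps every row from both sides; unmatched rows get NULL for the other side's columns.
Matching on a.class_id = b.class_id. A NULL in a compared column never satisfies the condition.
Matched pairs: 3; unmatched a rows kept: 4; unmatched b rows kept: 5.

(41, Stats, 8); (41, NULL, 8); (47, NULL, NULL); (49, Law, 7); (82, NULL, NULL); (82, NULL, NULL); (92, NULL, NULL); (98, NULL, NULL); (NULL, Econ, 3); (NULL, Law, 5); (NULL, Math, 1); (NULL, Phys, 1)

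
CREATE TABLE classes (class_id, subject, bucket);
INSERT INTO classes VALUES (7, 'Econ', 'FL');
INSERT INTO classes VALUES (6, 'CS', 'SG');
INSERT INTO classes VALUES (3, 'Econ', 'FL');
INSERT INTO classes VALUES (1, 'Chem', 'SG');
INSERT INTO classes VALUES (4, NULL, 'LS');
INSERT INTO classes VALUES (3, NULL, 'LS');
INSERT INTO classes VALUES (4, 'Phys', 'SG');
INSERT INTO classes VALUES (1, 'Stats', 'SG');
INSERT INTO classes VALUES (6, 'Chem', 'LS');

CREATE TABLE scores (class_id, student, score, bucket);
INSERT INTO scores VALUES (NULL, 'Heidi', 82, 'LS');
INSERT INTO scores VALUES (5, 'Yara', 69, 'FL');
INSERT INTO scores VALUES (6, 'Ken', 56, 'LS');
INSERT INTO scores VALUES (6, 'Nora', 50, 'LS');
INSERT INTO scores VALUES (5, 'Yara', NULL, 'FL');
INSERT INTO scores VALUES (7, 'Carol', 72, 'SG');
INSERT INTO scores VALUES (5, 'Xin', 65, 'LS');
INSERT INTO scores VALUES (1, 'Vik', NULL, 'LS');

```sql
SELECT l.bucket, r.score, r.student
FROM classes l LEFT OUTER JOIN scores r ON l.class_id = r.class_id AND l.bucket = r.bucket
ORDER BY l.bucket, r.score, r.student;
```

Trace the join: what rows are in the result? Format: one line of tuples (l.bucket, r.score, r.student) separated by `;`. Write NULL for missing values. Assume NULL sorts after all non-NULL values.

LEFT JOIN keeps every row from `classes`; unmatched rows get NULL for `scores`'s columns.
Matching on l.class_id = r.class_id AND l.bucket = r.bucket. A NULL in a compared column never satisfies the condition.
Matched pairs: 2; unmatched l rows kept: 8.

(FL, NULL, NULL); (FL, NULL, NULL); (LS, 50, Nora); (LS, 56, Ken); (LS, NULL, NULL); (LS, NULL, NULL); (SG, NULL, NULL); (SG, NULL, NULL); (SG, NULL, NULL); (SG, NULL, NULL)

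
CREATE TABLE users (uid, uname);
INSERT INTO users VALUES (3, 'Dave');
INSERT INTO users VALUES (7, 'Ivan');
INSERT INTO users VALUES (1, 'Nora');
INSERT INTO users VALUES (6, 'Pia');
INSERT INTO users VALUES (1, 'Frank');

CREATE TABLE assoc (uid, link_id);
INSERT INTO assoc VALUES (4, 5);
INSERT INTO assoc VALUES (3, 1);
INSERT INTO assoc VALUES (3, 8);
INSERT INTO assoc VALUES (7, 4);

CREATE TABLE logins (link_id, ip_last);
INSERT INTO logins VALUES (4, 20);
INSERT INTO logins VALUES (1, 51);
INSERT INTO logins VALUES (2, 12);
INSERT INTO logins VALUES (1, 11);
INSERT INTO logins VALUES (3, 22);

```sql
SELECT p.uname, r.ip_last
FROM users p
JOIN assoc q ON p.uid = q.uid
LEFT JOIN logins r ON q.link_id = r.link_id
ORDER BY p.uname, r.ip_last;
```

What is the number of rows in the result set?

4

Step 1 — p INNER JOIN q on uid → 3 row(s).
Then LEFT JOIN `logins r` on link_id: each of those 3 rows is kept; rows whose q.link_id has no match in r get NULL for r's columns.
Result: 4 row(s).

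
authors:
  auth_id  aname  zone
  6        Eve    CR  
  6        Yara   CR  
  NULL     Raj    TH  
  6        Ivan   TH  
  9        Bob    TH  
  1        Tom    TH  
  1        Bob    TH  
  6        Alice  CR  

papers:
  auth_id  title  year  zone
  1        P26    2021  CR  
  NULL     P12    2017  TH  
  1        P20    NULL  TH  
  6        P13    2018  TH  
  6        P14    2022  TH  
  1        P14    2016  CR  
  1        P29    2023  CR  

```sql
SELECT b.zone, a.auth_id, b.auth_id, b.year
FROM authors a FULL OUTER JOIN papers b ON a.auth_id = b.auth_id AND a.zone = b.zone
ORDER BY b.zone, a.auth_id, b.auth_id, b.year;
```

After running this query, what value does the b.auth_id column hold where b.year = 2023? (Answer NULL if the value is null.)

FULL OUTER JOIN keeps every row from both sides; unmatched rows get NULL for the other side's columns.
Matching on a.auth_id = b.auth_id AND a.zone = b.zone. A NULL in a compared column never satisfies the condition.
- auth_id=6, zone=CR: no b row matches, row kept with b columns NULL.
- auth_id=6, zone=CR: no b row matches, row kept with b columns NULL.
- auth_id=NULL, zone=TH: no b row matches, row kept with b columns NULL.
- auth_id=6, zone=TH: 2 matching b row(s), so 2 row(s) emitted.
- auth_id=9, zone=TH: no b row matches, row kept with b columns NULL.
- auth_id=1, zone=TH: 1 matching b row(s), so 1 row(s) emitted.
- auth_id=1, zone=TH: 1 matching b row(s), so 1 row(s) emitted.
- auth_id=6, zone=CR: no b row matches, row kept with b columns NULL.
- plus 4 unmatched b row(s), each kept with NULL a columns.

1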